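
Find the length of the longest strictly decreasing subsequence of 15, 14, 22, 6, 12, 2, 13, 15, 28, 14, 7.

4

Scanning left to right, the best length ending at each element is: 15→1, 14→2, 22→1, 6→3, 12→3, 2→4, 13→3, 15→2, 28→1, 14→3, 7→4.
So the longest decreasing subsequence has length 4, e.g. 15, 14, 6, 2.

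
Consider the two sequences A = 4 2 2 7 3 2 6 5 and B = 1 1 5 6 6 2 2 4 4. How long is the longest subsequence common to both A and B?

A longest common subsequence is 2, 2 (length 2); the LCS DP confirms no longer common subsequence exists.

2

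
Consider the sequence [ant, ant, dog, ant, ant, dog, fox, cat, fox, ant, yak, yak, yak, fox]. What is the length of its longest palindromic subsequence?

Using dp[i][j] = 2 + dp[i+1][j−1] if the ends match, else max(dp[i+1][j], dp[i][j−1]):
dp[1][14] = 6. A witness is ant dog ant ant dog ant at positions 2,3,4,5,6,10.

6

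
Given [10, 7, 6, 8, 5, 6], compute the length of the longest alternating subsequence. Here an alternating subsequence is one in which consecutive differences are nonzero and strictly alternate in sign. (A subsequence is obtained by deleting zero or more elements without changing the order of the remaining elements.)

5

A longest alternating subsequence is 10, 7, 8, 5, 6 (positions 1,2,4,5,6); its 4 consecutive differences strictly alternate in sign, and length 5 is optimal.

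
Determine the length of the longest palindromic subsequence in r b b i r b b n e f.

Using dp[i][j] = 2 + dp[i+1][j−1] if the ends match, else max(dp[i+1][j], dp[i][j−1]):
dp[1][10] = 5. A witness is bbrbb at positions 2,3,5,6,7.

5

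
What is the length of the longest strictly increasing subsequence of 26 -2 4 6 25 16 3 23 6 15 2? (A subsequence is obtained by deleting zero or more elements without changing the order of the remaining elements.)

One longest increasing subsequence is -2, 4, 6, 16, 23 (positions 2,3,4,6,8), of length 5; no longer one exists.

5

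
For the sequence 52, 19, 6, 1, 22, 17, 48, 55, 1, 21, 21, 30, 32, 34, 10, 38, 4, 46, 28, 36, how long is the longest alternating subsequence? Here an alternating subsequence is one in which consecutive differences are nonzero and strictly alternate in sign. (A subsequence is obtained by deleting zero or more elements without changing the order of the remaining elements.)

Track the best alternating length ending on an up-step vs a down-step at each position: up/down = 1/1, 1/2, 1/2, 1/2, 3/2, 3/4, 5/2, 5/1, 1/6, 7/6, 7/6, 7/6, 7/6, 7/6, 7/8, 9/6, 7/10, 11/6, 11/12, 13/12.
The maximum over both is 13; one such subsequence is 52, 19, 22, 17, 48, 1, 21, 10, 38, 4, 46, 28, 36.

13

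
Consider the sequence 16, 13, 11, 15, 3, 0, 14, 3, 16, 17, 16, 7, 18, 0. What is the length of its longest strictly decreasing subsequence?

Scanning left to right, the best length ending at each element is: 16→1, 13→2, 11→3, 15→2, 3→4, 0→5, 14→3, 3→4, 16→1, 17→1, 16→2, 7→4, 18→1, 0→5.
So the longest decreasing subsequence has length 5, e.g. 16, 13, 11, 3, 0.

5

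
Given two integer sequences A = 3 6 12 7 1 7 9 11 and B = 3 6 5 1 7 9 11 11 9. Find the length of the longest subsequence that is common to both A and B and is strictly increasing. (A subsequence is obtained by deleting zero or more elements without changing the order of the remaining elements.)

5

For each value that appears in both, track the longest common increasing run ending there.
The best achievable length is 5; one witness is 3, 6, 7, 9, 11 (A-positions 1,2,4,7,8, B-positions 1,2,5,6,7).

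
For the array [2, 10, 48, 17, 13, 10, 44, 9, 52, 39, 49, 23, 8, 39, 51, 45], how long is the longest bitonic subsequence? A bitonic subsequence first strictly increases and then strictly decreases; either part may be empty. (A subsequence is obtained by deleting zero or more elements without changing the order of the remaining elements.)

8

Let inc[i] be the LIS ending at i and dec[i] the longest strictly decreasing subsequence starting at i. inc = [1, 2, 3, 3, 3, 2, 4, 2, 5, 4, 5, 4, 2, 5, 6, 6], dec = [1, 3, 6, 5, 4, 3, 4, 2, 4, 3, 3, 2, 1, 1, 2, 1].
max_i inc[i]+dec[i]−1 = 8, with one witness 2, 10, 48, 17, 13, 10, 9, 8.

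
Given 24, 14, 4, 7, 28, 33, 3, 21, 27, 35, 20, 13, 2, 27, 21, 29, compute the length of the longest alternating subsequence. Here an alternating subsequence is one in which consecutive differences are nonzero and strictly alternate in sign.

A longest alternating subsequence is 24, 4, 7, 3, 21, 20, 27, 21, 29 (positions 1,3,4,7,8,11,14,15,16); its 8 consecutive differences strictly alternate in sign, and length 9 is optimal.

9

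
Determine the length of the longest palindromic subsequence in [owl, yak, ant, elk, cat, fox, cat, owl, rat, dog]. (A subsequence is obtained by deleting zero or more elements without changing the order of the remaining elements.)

5

One longest palindromic subsequence is owl cat fox cat owl (positions 1,5,6,7,8); it reads the same forward and backward, and the interval DP gives dp[1][10] = 5.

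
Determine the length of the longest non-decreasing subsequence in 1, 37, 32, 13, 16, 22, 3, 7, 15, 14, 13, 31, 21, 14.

5

Scanning left to right, the best length ending at each element is: 1→1, 37→2, 32→2, 13→2, 16→3, 22→4, 3→2, 7→3, 15→4, 14→4, 13→4, 31→5, 21→5, 14→5.
So the longest non-decreasing subsequence has length 5, e.g. 1, 13, 16, 22, 31.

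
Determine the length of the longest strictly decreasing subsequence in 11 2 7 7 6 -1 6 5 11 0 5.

5

Scanning left to right, the best length ending at each element is: 11→1, 2→2, 7→2, 7→2, 6→3, -1→4, 6→3, 5→4, 11→1, 0→5, 5→4.
So the longest decreasing subsequence has length 5, e.g. 11, 7, 6, 5, 0.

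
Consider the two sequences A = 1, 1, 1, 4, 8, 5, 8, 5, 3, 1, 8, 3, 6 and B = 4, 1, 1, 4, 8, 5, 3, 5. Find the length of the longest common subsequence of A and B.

Backtracking the LCS table gives one alignment: 1 (A2,B2) → 1 (A3,B3) → 4 (A4,B4) → 8 (A5,B5) → 5 (A6,B6) → 5 (A8,B8).
So the longest common subsequence has length 6.

6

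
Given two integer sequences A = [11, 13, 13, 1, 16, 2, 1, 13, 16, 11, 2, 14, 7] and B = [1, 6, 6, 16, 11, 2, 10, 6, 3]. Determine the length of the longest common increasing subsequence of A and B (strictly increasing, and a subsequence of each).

For each value that appears in both, track the longest common increasing run ending there.
The best achievable length is 2; one witness is 1, 16 (A-positions 4,5, B-positions 1,4).

2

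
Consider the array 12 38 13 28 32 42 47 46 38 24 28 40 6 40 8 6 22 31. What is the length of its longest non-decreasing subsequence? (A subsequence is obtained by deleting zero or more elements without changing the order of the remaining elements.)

Let dp[i] be the longest non-decreasing subsequence ending at position i. Then dp = [1, 2, 2, 3, 4, 5, 6, 6, 5, 3, 4, 6, 1, 7, 2, 2, 3, 5].
The maximum is 7; one witness is 12, 13, 28, 32, 38, 40, 40 at positions 1,3,4,5,9,12,14.

7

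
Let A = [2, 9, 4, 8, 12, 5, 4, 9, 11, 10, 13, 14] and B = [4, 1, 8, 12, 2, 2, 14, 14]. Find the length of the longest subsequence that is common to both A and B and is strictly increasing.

4

A longest common strictly increasing subsequence is 4, 8, 12, 14 (length 4); it appears in order in both A and B, and no longer such subsequence exists.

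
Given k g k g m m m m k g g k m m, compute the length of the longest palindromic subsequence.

10

One longest palindromic subsequence is kggmmmmggk (positions 1,2,4,5,6,7,8,10,11,12); it reads the same forward and backward, and the interval DP gives dp[1][14] = 10.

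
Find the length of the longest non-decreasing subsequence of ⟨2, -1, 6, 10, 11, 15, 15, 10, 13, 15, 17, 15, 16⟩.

9

Let dp[i] be the longest non-decreasing subsequence ending at position i. Then dp = [1, 1, 2, 3, 4, 5, 6, 4, 5, 7, 8, 8, 9].
The maximum is 9; one witness is 2, 6, 10, 11, 15, 15, 15, 15, 16 at positions 1,3,4,5,6,7,10,12,13.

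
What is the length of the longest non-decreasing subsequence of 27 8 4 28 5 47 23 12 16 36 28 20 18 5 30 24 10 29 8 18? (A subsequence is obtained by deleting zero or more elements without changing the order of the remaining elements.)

Let dp[i] be the longest non-decreasing subsequence ending at position i. Then dp = [1, 1, 1, 2, 2, 3, 3, 3, 4, 5, 5, 5, 5, 3, 6, 6, 4, 7, 4, 6].
The maximum is 7; one witness is 4, 5, 12, 16, 20, 24, 29 at positions 3,5,8,9,12,16,18.

7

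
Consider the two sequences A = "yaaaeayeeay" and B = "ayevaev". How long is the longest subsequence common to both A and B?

A longest common subsequence is yeae (length 4); the LCS DP confirms no longer common subsequence exists.

4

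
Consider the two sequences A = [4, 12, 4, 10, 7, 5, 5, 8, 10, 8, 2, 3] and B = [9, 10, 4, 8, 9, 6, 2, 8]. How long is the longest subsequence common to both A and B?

A longest common subsequence is 4, 8, 8 (length 3); the LCS DP confirms no longer common subsequence exists.

3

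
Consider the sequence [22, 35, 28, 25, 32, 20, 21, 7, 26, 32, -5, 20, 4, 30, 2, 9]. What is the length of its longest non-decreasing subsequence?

4

Scanning left to right, the best length ending at each element is: 22→1, 35→2, 28→2, 25→2, 32→3, 20→1, 21→2, 7→1, 26→3, 32→4, -5→1, 20→2, 4→2, 30→4, 2→2, 9→3.
So the longest non-decreasing subsequence has length 4, e.g. 22, 28, 32, 32.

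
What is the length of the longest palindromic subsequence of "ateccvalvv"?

4

Using dp[i][j] = 2 + dp[i+1][j−1] if the ends match, else max(dp[i+1][j], dp[i][j−1]):
dp[1][10] = 4. A witness is acca at positions 1,4,5,7.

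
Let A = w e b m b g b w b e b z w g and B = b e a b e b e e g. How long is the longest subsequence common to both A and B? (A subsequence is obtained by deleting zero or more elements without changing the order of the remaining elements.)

5

A longest common subsequence is ebbeg (length 5); the LCS DP confirms no longer common subsequence exists.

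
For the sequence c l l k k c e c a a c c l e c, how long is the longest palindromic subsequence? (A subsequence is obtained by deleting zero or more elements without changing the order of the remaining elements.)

One longest palindromic subsequence is clccaacclc (positions 1,3,6,8,9,10,11,12,13,15); it reads the same forward and backward, and the interval DP gives dp[1][15] = 10.

10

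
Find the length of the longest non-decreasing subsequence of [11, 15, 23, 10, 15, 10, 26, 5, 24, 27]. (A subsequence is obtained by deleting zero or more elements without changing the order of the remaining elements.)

5

One longest non-decreasing subsequence is 11, 15, 23, 26, 27 (positions 1,2,3,7,10), of length 5; no longer one exists.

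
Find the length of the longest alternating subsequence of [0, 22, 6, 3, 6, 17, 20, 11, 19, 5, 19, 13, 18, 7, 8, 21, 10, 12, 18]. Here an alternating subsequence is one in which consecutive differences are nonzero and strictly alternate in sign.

A longest alternating subsequence is 0, 22, 6, 17, 11, 19, 5, 19, 13, 18, 7, 21, 10, 12 (positions 1,2,3,6,8,9,10,11,12,13,14,16,17,18); its 13 consecutive differences strictly alternate in sign, and length 14 is optimal.

14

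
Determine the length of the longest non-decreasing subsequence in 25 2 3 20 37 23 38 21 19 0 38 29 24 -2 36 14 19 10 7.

6

Let dp[i] be the longest non-decreasing subsequence ending at position i. Then dp = [1, 1, 2, 3, 4, 4, 5, 4, 3, 1, 6, 5, 5, 1, 6, 3, 4, 3, 3].
The maximum is 6; one witness is 2, 3, 20, 37, 38, 38 at positions 2,3,4,5,7,11.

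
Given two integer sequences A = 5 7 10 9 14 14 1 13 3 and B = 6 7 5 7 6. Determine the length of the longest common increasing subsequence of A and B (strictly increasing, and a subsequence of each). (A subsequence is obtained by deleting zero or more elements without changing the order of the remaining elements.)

For each value that appears in both, track the longest common increasing run ending there.
The best achievable length is 2; one witness is 5, 7 (A-positions 1,2, B-positions 3,4).

2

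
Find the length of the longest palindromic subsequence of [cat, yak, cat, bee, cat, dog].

3

Using dp[i][j] = 2 + dp[i+1][j−1] if the ends match, else max(dp[i+1][j], dp[i][j−1]):
dp[1][6] = 3. A witness is cat bee cat at positions 3,4,5.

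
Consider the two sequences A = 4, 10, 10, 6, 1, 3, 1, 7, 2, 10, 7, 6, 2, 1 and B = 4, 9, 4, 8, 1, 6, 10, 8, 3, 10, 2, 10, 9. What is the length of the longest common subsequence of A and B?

5

Backtracking the LCS table gives one alignment: 4 (A1,B3) → 10 (A2,B7) → 10 (A3,B10) → 2 (A9,B11) → 10 (A10,B12).
So the longest common subsequence has length 5.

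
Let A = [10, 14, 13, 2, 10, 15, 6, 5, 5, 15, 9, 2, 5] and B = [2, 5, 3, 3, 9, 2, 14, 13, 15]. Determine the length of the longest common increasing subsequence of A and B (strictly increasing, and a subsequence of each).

A longest common strictly increasing subsequence is 2, 5, 9 (length 3); it appears in order in both A and B, and no longer such subsequence exists.

3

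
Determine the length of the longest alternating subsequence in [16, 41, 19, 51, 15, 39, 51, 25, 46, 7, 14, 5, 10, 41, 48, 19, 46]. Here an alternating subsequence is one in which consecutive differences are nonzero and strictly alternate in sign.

14

A longest alternating subsequence is 16, 41, 19, 51, 15, 39, 25, 46, 7, 14, 5, 41, 19, 46 (positions 1,2,3,4,5,6,8,9,10,11,12,14,16,17); its 13 consecutive differences strictly alternate in sign, and length 14 is optimal.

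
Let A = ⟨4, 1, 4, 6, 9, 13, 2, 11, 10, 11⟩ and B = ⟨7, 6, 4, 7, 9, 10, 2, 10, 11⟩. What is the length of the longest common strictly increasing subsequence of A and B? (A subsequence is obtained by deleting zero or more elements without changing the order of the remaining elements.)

4

For each value that appears in both, track the longest common increasing run ending there.
The best achievable length is 4; one witness is 6, 9, 10, 11 (A-positions 4,5,9,10, B-positions 2,5,6,9).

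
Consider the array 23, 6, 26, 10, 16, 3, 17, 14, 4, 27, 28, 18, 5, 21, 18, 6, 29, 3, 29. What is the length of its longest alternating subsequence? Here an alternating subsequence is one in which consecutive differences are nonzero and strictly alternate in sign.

Track the best alternating length ending on an up-step vs a down-step at each position: up/down = 1/1, 1/2, 3/1, 3/4, 5/4, 1/6, 7/4, 7/8, 7/8, 9/1, 9/1, 9/10, 9/10, 11/10, 11/12, 11/12, 13/1, 1/14, 15/1.
The maximum over both is 15; one such subsequence is 23, 6, 26, 10, 16, 3, 17, 14, 27, 18, 21, 18, 29, 3, 29.

15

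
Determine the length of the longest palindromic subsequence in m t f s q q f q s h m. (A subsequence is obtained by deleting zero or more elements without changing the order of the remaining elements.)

Using dp[i][j] = 2 + dp[i+1][j−1] if the ends match, else max(dp[i+1][j], dp[i][j−1]):
dp[1][11] = 7. A witness is msqfqsm at positions 1,4,5,7,8,9,11.

7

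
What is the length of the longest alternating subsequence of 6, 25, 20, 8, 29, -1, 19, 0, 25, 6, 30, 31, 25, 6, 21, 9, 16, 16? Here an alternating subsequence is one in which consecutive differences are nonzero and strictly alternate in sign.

Track the best alternating length ending on an up-step vs a down-step at each position: up/down = 1/1, 2/1, 2/3, 2/3, 4/1, 1/5, 6/5, 6/7, 8/5, 8/9, 10/1, 10/1, 10/11, 8/11, 12/11, 12/13, 14/13, 14/13.
The maximum over both is 14; one such subsequence is 6, 25, 20, 29, -1, 19, 0, 25, 6, 30, 6, 21, 9, 16.

14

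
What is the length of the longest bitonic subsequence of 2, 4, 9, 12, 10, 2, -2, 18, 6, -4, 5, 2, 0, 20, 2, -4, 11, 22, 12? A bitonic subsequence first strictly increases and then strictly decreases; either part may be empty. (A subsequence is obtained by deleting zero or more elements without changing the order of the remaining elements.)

10

One longest bitonic subsequence is 2, 4, 9, 12, 10, 6, 5, 2, 0, -4 (positions 1,2,3,4,5,9,11,12,13,16): it rises to 12 then falls. Length 10 is optimal.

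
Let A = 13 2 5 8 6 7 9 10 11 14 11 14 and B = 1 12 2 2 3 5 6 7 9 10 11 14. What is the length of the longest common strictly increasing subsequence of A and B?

A longest common strictly increasing subsequence is 2, 5, 6, 7, 9, 10, 11, 14 (length 8); it appears in order in both A and B, and no longer such subsequence exists.

8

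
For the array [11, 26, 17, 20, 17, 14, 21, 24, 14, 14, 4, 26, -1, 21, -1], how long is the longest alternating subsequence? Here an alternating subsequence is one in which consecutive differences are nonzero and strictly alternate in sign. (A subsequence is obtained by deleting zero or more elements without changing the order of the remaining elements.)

Track the best alternating length ending on an up-step vs a down-step at each position: up/down = 1/1, 2/1, 2/3, 4/3, 2/5, 2/5, 6/3, 6/3, 2/7, 2/7, 1/7, 8/1, 1/9, 10/9, 1/11.
The maximum over both is 11; one such subsequence is 11, 26, 17, 20, 17, 21, 14, 26, -1, 21, -1.

11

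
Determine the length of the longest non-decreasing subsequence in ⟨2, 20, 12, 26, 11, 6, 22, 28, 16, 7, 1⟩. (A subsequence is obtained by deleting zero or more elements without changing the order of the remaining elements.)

4

Let dp[i] be the longest non-decreasing subsequence ending at position i. Then dp = [1, 2, 2, 3, 2, 2, 3, 4, 3, 3, 1].
The maximum is 4; one witness is 2, 20, 26, 28 at positions 1,2,4,8.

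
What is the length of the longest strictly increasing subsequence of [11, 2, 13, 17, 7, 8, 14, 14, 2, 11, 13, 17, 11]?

Let dp[i] be the longest increasing subsequence ending at position i. Then dp = [1, 1, 2, 3, 2, 3, 4, 4, 1, 4, 5, 6, 4].
The maximum is 6; one witness is 2, 7, 8, 11, 13, 17 at positions 2,5,6,10,11,12.

6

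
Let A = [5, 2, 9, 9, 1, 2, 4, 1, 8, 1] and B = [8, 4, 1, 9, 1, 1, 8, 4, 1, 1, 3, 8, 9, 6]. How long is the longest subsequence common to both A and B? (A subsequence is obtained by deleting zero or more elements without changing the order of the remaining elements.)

5

Backtracking the LCS table gives one alignment: 9 (A3,B4) → 1 (A5,B6) → 4 (A7,B8) → 1 (A8,B10) → 8 (A9,B12).
So the longest common subsequence has length 5.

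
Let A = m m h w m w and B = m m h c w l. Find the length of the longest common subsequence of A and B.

A longest common subsequence is mmhw (length 4); the LCS DP confirms no longer common subsequence exists.

4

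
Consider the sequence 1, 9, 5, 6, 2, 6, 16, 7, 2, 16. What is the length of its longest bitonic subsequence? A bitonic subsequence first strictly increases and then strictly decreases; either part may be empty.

6

Let inc[i] be the LIS ending at i and dec[i] the longest strictly decreasing subsequence starting at i. inc = [1, 2, 2, 3, 2, 3, 4, 4, 2, 5], dec = [1, 3, 2, 2, 1, 2, 3, 2, 1, 1].
max_i inc[i]+dec[i]−1 = 6, with one witness 1, 5, 6, 16, 7, 2.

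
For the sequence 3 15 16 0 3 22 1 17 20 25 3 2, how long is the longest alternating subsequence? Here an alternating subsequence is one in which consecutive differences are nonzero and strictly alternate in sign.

A longest alternating subsequence is 3, 15, 0, 3, 1, 17, 3 (positions 1,2,4,5,7,8,11); its 6 consecutive differences strictly alternate in sign, and length 7 is optimal.

7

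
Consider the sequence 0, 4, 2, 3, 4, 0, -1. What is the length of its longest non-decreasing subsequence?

4

Let dp[i] be the longest non-decreasing subsequence ending at position i. Then dp = [1, 2, 2, 3, 4, 2, 1].
The maximum is 4; one witness is 0, 2, 3, 4 at positions 1,3,4,5.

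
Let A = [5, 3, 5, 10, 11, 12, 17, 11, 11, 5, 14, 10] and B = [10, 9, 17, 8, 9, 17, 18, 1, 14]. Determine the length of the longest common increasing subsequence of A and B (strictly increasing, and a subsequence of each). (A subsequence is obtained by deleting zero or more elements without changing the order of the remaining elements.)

2

A longest common strictly increasing subsequence is 10, 17 (length 2); it appears in order in both A and B, and no longer such subsequence exists.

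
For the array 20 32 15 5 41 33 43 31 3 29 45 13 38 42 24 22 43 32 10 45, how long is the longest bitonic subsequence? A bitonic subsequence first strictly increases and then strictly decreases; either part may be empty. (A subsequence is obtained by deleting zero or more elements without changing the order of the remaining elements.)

9

Let inc[i] be the LIS ending at i and dec[i] the longest strictly decreasing subsequence starting at i. inc = [1, 2, 1, 1, 3, 3, 4, 2, 1, 2, 5, 2, 4, 5, 3, 3, 6, 4, 2, 7], dec = [4, 6, 3, 2, 7, 6, 6, 5, 1, 4, 5, 2, 4, 4, 3, 2, 3, 2, 1, 1].
max_i inc[i]+dec[i]−1 = 9, with one witness 20, 32, 41, 33, 31, 29, 24, 22, 10.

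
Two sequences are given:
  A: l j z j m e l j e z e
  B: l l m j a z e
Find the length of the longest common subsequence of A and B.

A longest common subsequence is lmjze (length 5); the LCS DP confirms no longer common subsequence exists.

5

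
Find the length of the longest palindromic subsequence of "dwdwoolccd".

5

One longest palindromic subsequence is dwdwd (positions 1,2,3,4,10); it reads the same forward and backward, and the interval DP gives dp[1][10] = 5.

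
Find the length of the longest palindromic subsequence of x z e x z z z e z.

One longest palindromic subsequence is zezzzez (positions 2,3,5,6,7,8,9); it reads the same forward and backward, and the interval DP gives dp[1][9] = 7.

7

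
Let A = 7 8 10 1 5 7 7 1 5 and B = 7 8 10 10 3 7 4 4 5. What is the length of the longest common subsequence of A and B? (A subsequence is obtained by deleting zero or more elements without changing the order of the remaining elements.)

5

A longest common subsequence is 7, 8, 10, 7, 5 (length 5); the LCS DP confirms no longer common subsequence exists.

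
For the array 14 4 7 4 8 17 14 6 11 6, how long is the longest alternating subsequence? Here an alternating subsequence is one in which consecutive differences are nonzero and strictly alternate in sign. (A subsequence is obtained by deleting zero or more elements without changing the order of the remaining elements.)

A longest alternating subsequence is 14, 4, 7, 4, 8, 6, 11, 6 (positions 1,2,3,4,5,8,9,10); its 7 consecutive differences strictly alternate in sign, and length 8 is optimal.

8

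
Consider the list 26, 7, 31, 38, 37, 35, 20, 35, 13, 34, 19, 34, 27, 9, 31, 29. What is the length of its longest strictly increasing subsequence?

5

Scanning left to right, the best length ending at each element is: 26→1, 7→1, 31→2, 38→3, 37→3, 35→3, 20→2, 35→3, 13→2, 34→3, 19→3, 34→4, 27→4, 9→2, 31→5, 29→5.
So the longest increasing subsequence has length 5, e.g. 7, 13, 19, 27, 31.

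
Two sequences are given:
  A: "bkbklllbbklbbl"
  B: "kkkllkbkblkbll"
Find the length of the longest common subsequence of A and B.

9

A longest common subsequence is kkllbbkll (length 9); the LCS DP confirms no longer common subsequence exists.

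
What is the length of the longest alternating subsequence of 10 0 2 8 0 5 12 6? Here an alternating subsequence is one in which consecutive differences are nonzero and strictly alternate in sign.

A longest alternating subsequence is 10, 0, 2, 0, 12, 6 (positions 1,2,3,5,7,8); its 5 consecutive differences strictly alternate in sign, and length 6 is optimal.

6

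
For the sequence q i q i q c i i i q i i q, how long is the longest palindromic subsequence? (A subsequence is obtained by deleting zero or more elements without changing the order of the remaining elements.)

One longest palindromic subsequence is qiiqiiiqiiq (positions 1,2,4,5,7,8,9,10,11,12,13); it reads the same forward and backward, and the interval DP gives dp[1][13] = 11.

11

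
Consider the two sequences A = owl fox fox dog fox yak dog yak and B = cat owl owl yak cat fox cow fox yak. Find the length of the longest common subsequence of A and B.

4

A longest common subsequence is owl, fox, fox, yak (length 4); the LCS DP confirms no longer common subsequence exists.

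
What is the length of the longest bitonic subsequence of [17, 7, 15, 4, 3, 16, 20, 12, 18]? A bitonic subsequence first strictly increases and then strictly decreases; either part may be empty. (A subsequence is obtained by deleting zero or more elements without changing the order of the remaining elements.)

5

One longest bitonic subsequence is 7, 15, 16, 20, 18 (positions 2,3,6,7,9): it rises to 20 then falls. Length 5 is optimal.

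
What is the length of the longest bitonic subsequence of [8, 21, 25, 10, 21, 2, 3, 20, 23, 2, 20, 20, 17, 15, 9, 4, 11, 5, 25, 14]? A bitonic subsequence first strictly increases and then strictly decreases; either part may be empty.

9

One longest bitonic subsequence is 8, 21, 25, 23, 20, 17, 15, 11, 5 (positions 1,2,3,9,12,13,14,17,18): it rises to 25 then falls. Length 9 is optimal.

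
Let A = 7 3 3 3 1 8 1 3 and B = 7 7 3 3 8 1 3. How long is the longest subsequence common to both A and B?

A longest common subsequence is 7, 3, 3, 8, 1, 3 (length 6); the LCS DP confirms no longer common subsequence exists.

6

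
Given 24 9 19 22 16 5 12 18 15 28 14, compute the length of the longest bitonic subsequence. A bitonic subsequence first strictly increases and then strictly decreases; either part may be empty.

One longest bitonic subsequence is 9, 19, 22, 18, 15, 14 (positions 2,3,4,8,9,11): it rises to 22 then falls. Length 6 is optimal.

6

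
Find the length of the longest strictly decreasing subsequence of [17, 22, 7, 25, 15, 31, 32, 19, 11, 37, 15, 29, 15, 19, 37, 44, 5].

4

One longest decreasing subsequence is 17, 15, 11, 5 (positions 1,5,9,17), of length 4; no longer one exists.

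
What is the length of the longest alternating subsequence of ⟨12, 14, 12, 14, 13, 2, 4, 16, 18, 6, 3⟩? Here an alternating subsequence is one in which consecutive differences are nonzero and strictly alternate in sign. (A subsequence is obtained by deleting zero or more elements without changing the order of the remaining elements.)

Track the best alternating length ending on an up-step vs a down-step at each position: up/down = 1/1, 2/1, 1/3, 4/1, 4/5, 1/5, 6/5, 6/1, 6/1, 6/7, 6/7.
The maximum over both is 7; one such subsequence is 12, 14, 12, 14, 13, 16, 6.

7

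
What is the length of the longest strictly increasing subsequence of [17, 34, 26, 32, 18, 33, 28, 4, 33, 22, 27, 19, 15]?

Scanning left to right, the best length ending at each element is: 17→1, 34→2, 26→2, 32→3, 18→2, 33→4, 28→3, 4→1, 33→4, 22→3, 27→4, 19→3, 15→2.
So the longest increasing subsequence has length 4, e.g. 17, 26, 32, 33.

4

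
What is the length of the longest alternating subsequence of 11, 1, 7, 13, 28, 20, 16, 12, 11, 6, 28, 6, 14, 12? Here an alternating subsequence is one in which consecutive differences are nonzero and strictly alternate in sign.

8

Track the best alternating length ending on an up-step vs a down-step at each position: up/down = 1/1, 1/2, 3/2, 3/1, 3/1, 3/4, 3/4, 3/4, 3/4, 3/4, 5/1, 3/6, 7/6, 7/8.
The maximum over both is 8; one such subsequence is 11, 1, 28, 20, 28, 6, 14, 12.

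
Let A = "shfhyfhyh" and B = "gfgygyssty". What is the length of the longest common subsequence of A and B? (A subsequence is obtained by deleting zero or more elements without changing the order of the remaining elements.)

A longest common subsequence is fyy (length 3); the LCS DP confirms no longer common subsequence exists.

3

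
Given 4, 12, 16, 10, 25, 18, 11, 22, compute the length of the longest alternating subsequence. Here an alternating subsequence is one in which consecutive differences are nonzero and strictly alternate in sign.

Track the best alternating length ending on an up-step vs a down-step at each position: up/down = 1/1, 2/1, 2/1, 2/3, 4/1, 4/5, 4/5, 6/5.
The maximum over both is 6; one such subsequence is 4, 12, 10, 25, 18, 22.

6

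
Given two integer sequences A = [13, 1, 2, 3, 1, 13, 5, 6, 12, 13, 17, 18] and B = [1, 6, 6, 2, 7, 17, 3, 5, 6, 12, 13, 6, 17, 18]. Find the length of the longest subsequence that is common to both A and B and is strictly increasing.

9

A longest common strictly increasing subsequence is 1, 2, 3, 5, 6, 12, 13, 17, 18 (length 9); it appears in order in both A and B, and no longer such subsequence exists.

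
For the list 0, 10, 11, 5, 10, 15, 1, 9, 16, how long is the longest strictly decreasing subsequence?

3

Scanning left to right, the best length ending at each element is: 0→1, 10→1, 11→1, 5→2, 10→2, 15→1, 1→3, 9→3, 16→1.
So the longest decreasing subsequence has length 3, e.g. 10, 5, 1.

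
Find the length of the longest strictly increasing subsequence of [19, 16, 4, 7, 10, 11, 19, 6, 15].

Let dp[i] be the longest increasing subsequence ending at position i. Then dp = [1, 1, 1, 2, 3, 4, 5, 2, 5].
The maximum is 5; one witness is 4, 7, 10, 11, 19 at positions 3,4,5,6,7.

5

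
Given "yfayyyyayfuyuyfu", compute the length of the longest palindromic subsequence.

Using dp[i][j] = 2 + dp[i+1][j−1] if the ends match, else max(dp[i+1][j], dp[i][j−1]):
dp[1][16] = 10. A witness is yfayyyyafy at positions 1,2,3,4,5,6,7,8,10,14.

10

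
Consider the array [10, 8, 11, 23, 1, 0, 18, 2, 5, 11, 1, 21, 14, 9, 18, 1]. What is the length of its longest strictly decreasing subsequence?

Let dp[i] be the longest decreasing subsequence ending at position i. Then dp = [1, 2, 1, 1, 3, 4, 2, 3, 3, 3, 4, 2, 3, 4, 3, 5].
The maximum is 5; one witness is 23, 18, 11, 9, 1 at positions 4,7,10,14,16.

5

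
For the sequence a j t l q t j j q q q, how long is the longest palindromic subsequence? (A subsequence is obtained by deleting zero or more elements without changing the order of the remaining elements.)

Using dp[i][j] = 2 + dp[i+1][j−1] if the ends match, else max(dp[i+1][j], dp[i][j−1]):
dp[1][11] = 5. A witness is jtqtj at positions 2,3,5,6,8.

5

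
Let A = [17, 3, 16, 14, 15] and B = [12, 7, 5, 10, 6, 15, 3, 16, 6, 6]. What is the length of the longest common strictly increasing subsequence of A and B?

A longest common strictly increasing subsequence is 3, 16 (length 2); it appears in order in both A and B, and no longer such subsequence exists.

2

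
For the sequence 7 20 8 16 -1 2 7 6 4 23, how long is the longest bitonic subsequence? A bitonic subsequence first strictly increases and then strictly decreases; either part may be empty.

6

One longest bitonic subsequence is 7, 20, 16, 7, 6, 4 (positions 1,2,4,7,8,9): it rises to 20 then falls. Length 6 is optimal.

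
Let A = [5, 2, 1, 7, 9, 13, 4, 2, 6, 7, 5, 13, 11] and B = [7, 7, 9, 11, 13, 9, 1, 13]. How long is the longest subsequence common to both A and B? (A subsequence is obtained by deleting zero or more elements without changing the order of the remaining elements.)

A longest common subsequence is 7, 9, 13, 13 (length 4); the LCS DP confirms no longer common subsequence exists.

4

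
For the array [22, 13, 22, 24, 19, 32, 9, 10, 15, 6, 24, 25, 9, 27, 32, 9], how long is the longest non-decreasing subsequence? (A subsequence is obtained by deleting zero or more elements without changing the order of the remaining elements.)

One longest non-decreasing subsequence is 22, 22, 24, 24, 25, 27, 32 (positions 1,3,4,11,12,14,15), of length 7; no longer one exists.

7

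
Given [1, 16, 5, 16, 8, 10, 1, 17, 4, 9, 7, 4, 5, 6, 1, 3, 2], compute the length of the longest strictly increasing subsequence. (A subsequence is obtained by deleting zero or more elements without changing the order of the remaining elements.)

One longest increasing subsequence is 1, 5, 8, 10, 17 (positions 1,3,5,6,8), of length 5; no longer one exists.

5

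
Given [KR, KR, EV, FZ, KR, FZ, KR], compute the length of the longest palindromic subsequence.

5

Using dp[i][j] = 2 + dp[i+1][j−1] if the ends match, else max(dp[i+1][j], dp[i][j−1]):
dp[1][7] = 5. A witness is KR FZ KR FZ KR at positions 1,4,5,6,7.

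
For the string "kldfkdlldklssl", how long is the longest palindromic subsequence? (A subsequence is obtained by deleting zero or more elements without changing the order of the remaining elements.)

8

One longest palindromic subsequence is lkdlldkl (positions 2,5,6,7,8,9,10,14); it reads the same forward and backward, and the interval DP gives dp[1][14] = 8.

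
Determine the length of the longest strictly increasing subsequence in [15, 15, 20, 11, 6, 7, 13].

3

Let dp[i] be the longest increasing subsequence ending at position i. Then dp = [1, 1, 2, 1, 1, 2, 3].
The maximum is 3; one witness is 6, 7, 13 at positions 5,6,7.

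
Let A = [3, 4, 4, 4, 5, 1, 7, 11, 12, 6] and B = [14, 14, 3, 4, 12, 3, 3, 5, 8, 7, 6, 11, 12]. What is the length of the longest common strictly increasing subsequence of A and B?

6

A longest common strictly increasing subsequence is 3, 4, 5, 7, 11, 12 (length 6); it appears in order in both A and B, and no longer such subsequence exists.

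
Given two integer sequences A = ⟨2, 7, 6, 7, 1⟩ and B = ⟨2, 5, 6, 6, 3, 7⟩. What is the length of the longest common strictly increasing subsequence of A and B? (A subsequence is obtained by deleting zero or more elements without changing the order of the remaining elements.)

For each value that appears in both, track the longest common increasing run ending there.
The best achievable length is 3; one witness is 2, 6, 7 (A-positions 1,3,4, B-positions 1,3,6).

3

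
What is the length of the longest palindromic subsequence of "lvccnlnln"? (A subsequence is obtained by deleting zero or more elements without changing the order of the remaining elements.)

5

One longest palindromic subsequence is nlnln (positions 5,6,7,8,9); it reads the same forward and backward, and the interval DP gives dp[1][9] = 5.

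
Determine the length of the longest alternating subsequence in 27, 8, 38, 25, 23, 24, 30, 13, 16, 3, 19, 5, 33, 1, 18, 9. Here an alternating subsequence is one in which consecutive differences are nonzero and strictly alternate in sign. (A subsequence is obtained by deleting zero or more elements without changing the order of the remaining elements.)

14

Track the best alternating length ending on an up-step vs a down-step at each position: up/down = 1/1, 1/2, 3/1, 3/4, 3/4, 5/4, 5/4, 3/6, 7/6, 1/8, 9/6, 9/10, 11/4, 1/12, 13/12, 13/14.
The maximum over both is 14; one such subsequence is 27, 8, 38, 23, 24, 13, 16, 3, 19, 5, 33, 1, 18, 9.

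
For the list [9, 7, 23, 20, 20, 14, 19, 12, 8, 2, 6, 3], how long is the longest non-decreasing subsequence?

Let dp[i] be the longest non-decreasing subsequence ending at position i. Then dp = [1, 1, 2, 2, 3, 2, 3, 2, 2, 1, 2, 2].
The maximum is 3; one witness is 9, 20, 20 at positions 1,4,5.

3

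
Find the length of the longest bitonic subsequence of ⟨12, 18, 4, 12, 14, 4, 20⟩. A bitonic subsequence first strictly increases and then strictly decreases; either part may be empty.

One longest bitonic subsequence is 12, 18, 14, 4 (positions 1,2,5,6): it rises to 18 then falls. Length 4 is optimal.

4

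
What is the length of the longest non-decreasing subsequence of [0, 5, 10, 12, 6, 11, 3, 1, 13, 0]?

One longest non-decreasing subsequence is 0, 5, 10, 12, 13 (positions 1,2,3,4,9), of length 5; no longer one exists.

5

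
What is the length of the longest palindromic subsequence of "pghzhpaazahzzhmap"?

One longest palindromic subsequence is phzhazahzhp (positions 1,3,4,5,7,9,10,11,13,14,17); it reads the same forward and backward, and the interval DP gives dp[1][17] = 11.

11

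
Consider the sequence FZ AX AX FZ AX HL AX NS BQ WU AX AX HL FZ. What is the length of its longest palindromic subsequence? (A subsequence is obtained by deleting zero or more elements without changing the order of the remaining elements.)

9

One longest palindromic subsequence is FZ AX AX AX HL AX AX AX FZ (positions 1,2,3,5,6,7,11,12,14); it reads the same forward and backward, and the interval DP gives dp[1][14] = 9.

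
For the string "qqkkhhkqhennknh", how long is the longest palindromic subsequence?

Using dp[i][j] = 2 + dp[i+1][j−1] if the ends match, else max(dp[i+1][j], dp[i][j−1]):
dp[1][15] = 6. A witness is hknnkh at positions 5,7,11,12,13,15.

6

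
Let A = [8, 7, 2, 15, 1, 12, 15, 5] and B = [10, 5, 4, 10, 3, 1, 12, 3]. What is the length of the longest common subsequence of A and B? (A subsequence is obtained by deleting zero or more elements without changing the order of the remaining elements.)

Backtracking the LCS table gives one alignment: 1 (A5,B6) → 12 (A6,B7).
So the longest common subsequence has length 2.

2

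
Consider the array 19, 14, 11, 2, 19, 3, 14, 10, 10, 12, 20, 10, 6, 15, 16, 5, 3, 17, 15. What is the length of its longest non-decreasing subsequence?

Let dp[i] be the longest non-decreasing subsequence ending at position i. Then dp = [1, 1, 1, 1, 2, 2, 3, 3, 4, 5, 6, 5, 3, 6, 7, 3, 3, 8, 7].
The maximum is 8; one witness is 2, 3, 10, 10, 12, 15, 16, 17 at positions 4,6,8,9,10,14,15,18.

8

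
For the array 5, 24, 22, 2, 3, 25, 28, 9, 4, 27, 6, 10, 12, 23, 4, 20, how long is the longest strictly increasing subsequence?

7

Let dp[i] be the longest increasing subsequence ending at position i. Then dp = [1, 2, 2, 1, 2, 3, 4, 3, 3, 4, 4, 5, 6, 7, 3, 7].
The maximum is 7; one witness is 2, 3, 4, 6, 10, 12, 23 at positions 4,5,9,11,12,13,14.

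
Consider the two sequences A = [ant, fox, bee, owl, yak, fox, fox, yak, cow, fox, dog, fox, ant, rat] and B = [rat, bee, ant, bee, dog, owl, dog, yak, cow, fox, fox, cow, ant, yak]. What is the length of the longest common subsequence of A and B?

8

A longest common subsequence is ant, bee, owl, yak, fox, fox, cow, ant (length 8); the LCS DP confirms no longer common subsequence exists.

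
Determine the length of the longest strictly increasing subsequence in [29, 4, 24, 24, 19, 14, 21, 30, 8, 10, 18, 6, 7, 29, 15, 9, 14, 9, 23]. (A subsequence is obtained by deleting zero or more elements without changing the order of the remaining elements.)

One longest increasing subsequence is 4, 6, 7, 9, 14, 23 (positions 2,12,13,16,17,19), of length 6; no longer one exists.

6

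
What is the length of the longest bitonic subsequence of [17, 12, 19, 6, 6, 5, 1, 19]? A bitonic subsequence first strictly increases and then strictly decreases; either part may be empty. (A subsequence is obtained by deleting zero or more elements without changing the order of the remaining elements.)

Let inc[i] be the LIS ending at i and dec[i] the longest strictly decreasing subsequence starting at i. inc = [1, 1, 2, 1, 1, 1, 1, 2], dec = [5, 4, 4, 3, 3, 2, 1, 1].
max_i inc[i]+dec[i]−1 = 5, with one witness 17, 12, 6, 5, 1.

5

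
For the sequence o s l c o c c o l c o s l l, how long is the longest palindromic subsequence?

One longest palindromic subsequence is lcoccocl (positions 3,4,5,6,7,8,10,14); it reads the same forward and backward, and the interval DP gives dp[1][14] = 8.

8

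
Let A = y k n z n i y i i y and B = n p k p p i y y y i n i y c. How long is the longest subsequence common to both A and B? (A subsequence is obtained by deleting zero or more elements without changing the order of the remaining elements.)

A longest common subsequence is kiyiiy (length 6); the LCS DP confirms no longer common subsequence exists.

6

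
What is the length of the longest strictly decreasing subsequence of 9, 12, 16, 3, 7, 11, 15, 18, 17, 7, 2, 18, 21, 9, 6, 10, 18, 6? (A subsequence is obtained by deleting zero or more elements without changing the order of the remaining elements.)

4

Scanning left to right, the best length ending at each element is: 9→1, 12→1, 16→1, 3→2, 7→2, 11→2, 15→2, 18→1, 17→2, 7→3, 2→4, 18→1, 21→1, 9→3, 6→4, 10→3, 18→2, 6→4.
So the longest decreasing subsequence has length 4, e.g. 12, 11, 7, 2.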